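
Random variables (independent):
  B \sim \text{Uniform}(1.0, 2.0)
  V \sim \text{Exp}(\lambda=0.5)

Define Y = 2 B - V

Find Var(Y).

For independent RVs: Var(aX + bY) = a²Var(X) + b²Var(Y)
Var(B) = 0.083333333
Var(V) = 4
Var(Y) = 2²*0.083333333 + (-1)²*4
= 4*0.083333333 + 1*4 = 4.3333333

4.3333333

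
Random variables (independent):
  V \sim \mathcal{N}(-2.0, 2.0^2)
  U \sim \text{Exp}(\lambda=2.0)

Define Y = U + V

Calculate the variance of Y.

For independent RVs: Var(aX + bY) = a²Var(X) + b²Var(Y)
Var(V) = 4
Var(U) = 0.25
Var(Y) = 1²*4 + 1²*0.25
= 1*4 + 1*0.25 = 4.25

4.25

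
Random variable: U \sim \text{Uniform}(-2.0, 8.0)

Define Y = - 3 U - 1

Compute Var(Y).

For Y = aU + b: Var(Y) = a² * Var(U)
Var(U) = (8 + 2)^2/12 = 8.3333333
Var(Y) = (-3)² * 8.3333333 = 9 * 8.3333333 = 75

75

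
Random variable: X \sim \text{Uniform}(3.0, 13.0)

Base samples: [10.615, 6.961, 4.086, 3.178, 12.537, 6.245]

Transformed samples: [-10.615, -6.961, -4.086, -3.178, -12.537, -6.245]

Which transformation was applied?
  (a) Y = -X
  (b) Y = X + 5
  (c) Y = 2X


Checking option (a) Y = -X:
  X = 10.615 -> Y = -10.615 ✓
  X = 6.961 -> Y = -6.961 ✓
  X = 4.086 -> Y = -4.086 ✓
All samples match this transformation.

(a) -X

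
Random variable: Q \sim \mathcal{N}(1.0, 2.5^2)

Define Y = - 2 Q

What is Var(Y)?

For Y = aQ + b: Var(Y) = a² * Var(Q)
Var(Q) = 2.5^2 = 6.25
Var(Y) = (-2)² * 6.25 = 4 * 6.25 = 25

25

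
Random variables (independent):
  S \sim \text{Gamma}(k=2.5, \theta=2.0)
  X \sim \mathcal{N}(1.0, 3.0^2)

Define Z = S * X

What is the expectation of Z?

For independent RVs: E[XY] = E[X]*E[Y]
E[S] = 5
E[X] = 1
E[Z] = 5 * 1 = 5

5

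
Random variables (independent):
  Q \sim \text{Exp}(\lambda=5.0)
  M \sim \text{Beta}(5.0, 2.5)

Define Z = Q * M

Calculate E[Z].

For independent RVs: E[XY] = E[X]*E[Y]
E[Q] = 0.2
E[M] = 0.66666667
E[Z] = 0.2 * 0.66666667 = 0.13333333

0.13333333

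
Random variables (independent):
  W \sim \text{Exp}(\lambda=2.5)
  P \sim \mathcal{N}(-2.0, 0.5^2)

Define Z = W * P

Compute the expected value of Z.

For independent RVs: E[XY] = E[X]*E[Y]
E[W] = 0.4
E[P] = -2
E[Z] = 0.4 * (-2) = -0.8

-0.8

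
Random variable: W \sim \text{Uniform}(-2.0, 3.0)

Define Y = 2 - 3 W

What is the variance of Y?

For Y = aW + b: Var(Y) = a² * Var(W)
Var(W) = (3 + 2)^2/12 = 2.0833333
Var(Y) = (-3)² * 2.0833333 = 9 * 2.0833333 = 18.75

18.75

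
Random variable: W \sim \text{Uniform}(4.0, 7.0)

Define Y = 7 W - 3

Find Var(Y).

For Y = aW + b: Var(Y) = a² * Var(W)
Var(W) = (7 - 4)^2/12 = 0.75
Var(Y) = 7² * 0.75 = 49 * 0.75 = 36.75

36.75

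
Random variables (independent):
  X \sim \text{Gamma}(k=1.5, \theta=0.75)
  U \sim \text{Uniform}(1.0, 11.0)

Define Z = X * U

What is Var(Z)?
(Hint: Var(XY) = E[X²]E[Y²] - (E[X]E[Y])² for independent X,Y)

Var(XY) = E[X²]E[Y²] - (E[X]E[Y])²
E[X] = 1.125, Var(X) = 0.84375
E[U] = 6, Var(U) = 8.3333333
E[X²] = 0.84375 + 1.125² = 2.109375
E[U²] = 8.3333333 + 6² = 44.333333
Var(Z) = 2.109375*44.333333 - (1.125*6)²
= 93.515625 - 45.5625 = 47.953125

47.953125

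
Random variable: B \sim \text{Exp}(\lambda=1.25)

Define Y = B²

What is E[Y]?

Using E[X²] = Var(X) + (E[X])²:
E[B] = 0.8
Var(B) = 1/1.25^2 = 0.64
E[B²] = 0.64 + 0.8² = 0.64 + 0.64 = 1.28

1.28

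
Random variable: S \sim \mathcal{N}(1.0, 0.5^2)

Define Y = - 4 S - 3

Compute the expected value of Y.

For Y = -4S - 3:
E[Y] = -4 * E[S] - 3
E[S] = 1.0 = 1
E[Y] = -4 * 1 - 3 = -7

-7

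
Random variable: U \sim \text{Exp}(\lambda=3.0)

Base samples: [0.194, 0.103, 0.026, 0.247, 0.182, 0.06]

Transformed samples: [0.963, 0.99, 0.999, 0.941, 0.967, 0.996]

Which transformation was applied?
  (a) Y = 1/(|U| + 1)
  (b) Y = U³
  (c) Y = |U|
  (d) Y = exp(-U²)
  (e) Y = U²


Checking option (d) Y = exp(-U²):
  U = 0.194 -> Y = 0.963 ✓
  U = 0.103 -> Y = 0.99 ✓
  U = 0.026 -> Y = 0.999 ✓
All samples match this transformation.

(d) exp(-U²)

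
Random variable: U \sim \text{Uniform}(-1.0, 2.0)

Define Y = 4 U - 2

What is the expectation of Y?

For Y = 4U - 2:
E[Y] = 4 * E[U] - 2
E[U] = (-1 + 2)/2 = 0.5
E[Y] = 4 * 0.5 - 2 = 0

0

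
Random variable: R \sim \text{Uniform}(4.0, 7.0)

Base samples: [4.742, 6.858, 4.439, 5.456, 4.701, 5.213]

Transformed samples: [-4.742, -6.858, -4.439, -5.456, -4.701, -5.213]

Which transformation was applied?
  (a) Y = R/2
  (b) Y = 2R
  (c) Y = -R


Checking option (c) Y = -R:
  R = 4.742 -> Y = -4.742 ✓
  R = 6.858 -> Y = -6.858 ✓
  R = 4.439 -> Y = -4.439 ✓
All samples match this transformation.

(c) -R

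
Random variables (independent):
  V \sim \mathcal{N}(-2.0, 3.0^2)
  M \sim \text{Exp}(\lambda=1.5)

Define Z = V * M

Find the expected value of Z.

For independent RVs: E[XY] = E[X]*E[Y]
E[V] = -2
E[M] = 0.66666667
E[Z] = -2 * 0.66666667 = -1.3333333

-1.3333333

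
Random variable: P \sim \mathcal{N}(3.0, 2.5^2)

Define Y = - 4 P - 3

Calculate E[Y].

For Y = -4P - 3:
E[Y] = -4 * E[P] - 3
E[P] = 3.0 = 3
E[Y] = -4 * 3 - 3 = -15

-15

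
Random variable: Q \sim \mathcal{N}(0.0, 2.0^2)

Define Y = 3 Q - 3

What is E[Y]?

For Y = 3Q - 3:
E[Y] = 3 * E[Q] - 3
E[Q] = 0.0 = 0
E[Y] = 3 * 0 - 3 = -3

-3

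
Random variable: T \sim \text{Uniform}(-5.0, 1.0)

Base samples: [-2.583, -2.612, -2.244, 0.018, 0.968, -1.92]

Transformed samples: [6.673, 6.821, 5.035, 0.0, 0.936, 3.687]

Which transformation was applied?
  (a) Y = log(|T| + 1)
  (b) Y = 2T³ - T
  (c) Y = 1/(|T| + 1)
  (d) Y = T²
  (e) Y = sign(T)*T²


Checking option (d) Y = T²:
  T = -2.583 -> Y = 6.673 ✓
  T = -2.612 -> Y = 6.821 ✓
  T = -2.244 -> Y = 5.035 ✓
All samples match this transformation.

(d) T²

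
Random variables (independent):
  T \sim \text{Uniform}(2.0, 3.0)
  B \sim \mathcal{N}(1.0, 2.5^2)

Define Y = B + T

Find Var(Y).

For independent RVs: Var(aX + bY) = a²Var(X) + b²Var(Y)
Var(T) = 0.083333333
Var(B) = 6.25
Var(Y) = 1²*0.083333333 + 1²*6.25
= 1*0.083333333 + 1*6.25 = 6.3333333

6.3333333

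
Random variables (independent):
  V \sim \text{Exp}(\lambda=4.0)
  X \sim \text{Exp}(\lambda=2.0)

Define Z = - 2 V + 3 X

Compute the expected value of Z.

E[Z] = -2*E[V] + 3*E[X]
E[V] = 0.25
E[X] = 0.5
E[Z] = -2*0.25 + 3*0.5 = 1

1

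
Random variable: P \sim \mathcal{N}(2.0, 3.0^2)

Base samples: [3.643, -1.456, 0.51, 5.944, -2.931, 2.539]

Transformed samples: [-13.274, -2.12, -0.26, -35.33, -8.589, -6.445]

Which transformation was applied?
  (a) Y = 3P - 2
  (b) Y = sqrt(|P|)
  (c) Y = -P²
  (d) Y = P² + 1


Checking option (c) Y = -P²:
  P = 3.643 -> Y = -13.274 ✓
  P = -1.456 -> Y = -2.12 ✓
  P = 0.51 -> Y = -0.26 ✓
All samples match this transformation.

(c) -P²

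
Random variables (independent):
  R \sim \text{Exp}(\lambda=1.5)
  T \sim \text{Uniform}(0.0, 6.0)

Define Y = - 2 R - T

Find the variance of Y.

For independent RVs: Var(aX + bY) = a²Var(X) + b²Var(Y)
Var(R) = 0.44444444
Var(T) = 3
Var(Y) = (-2)²*0.44444444 + (-1)²*3
= 4*0.44444444 + 1*3 = 4.7777778

4.7777778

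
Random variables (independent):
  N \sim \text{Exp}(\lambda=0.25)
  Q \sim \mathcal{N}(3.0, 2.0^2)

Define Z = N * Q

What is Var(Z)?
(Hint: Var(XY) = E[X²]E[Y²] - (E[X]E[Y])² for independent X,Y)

Var(XY) = E[X²]E[Y²] - (E[X]E[Y])²
E[N] = 4, Var(N) = 16
E[Q] = 3, Var(Q) = 4
E[N²] = 16 + 4² = 32
E[Q²] = 4 + 3² = 13
Var(Z) = 32*13 - (4*3)²
= 416 - 144 = 272

272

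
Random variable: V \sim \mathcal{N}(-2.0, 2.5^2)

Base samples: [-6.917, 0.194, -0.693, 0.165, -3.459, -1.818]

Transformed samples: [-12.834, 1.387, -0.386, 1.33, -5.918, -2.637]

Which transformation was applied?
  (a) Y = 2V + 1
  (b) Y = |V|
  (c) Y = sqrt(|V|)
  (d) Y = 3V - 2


Checking option (a) Y = 2V + 1:
  V = -6.917 -> Y = -12.834 ✓
  V = 0.194 -> Y = 1.387 ✓
  V = -0.693 -> Y = -0.386 ✓
All samples match this transformation.

(a) 2V + 1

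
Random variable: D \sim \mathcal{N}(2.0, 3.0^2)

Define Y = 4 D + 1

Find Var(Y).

For Y = aD + b: Var(Y) = a² * Var(D)
Var(D) = 3.0^2 = 9
Var(Y) = 4² * 9 = 16 * 9 = 144

144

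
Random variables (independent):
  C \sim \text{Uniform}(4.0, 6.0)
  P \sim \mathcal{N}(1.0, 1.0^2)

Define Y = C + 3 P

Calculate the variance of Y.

For independent RVs: Var(aX + bY) = a²Var(X) + b²Var(Y)
Var(C) = 0.33333333
Var(P) = 1
Var(Y) = 1²*0.33333333 + 3²*1
= 1*0.33333333 + 9*1 = 9.3333333

9.3333333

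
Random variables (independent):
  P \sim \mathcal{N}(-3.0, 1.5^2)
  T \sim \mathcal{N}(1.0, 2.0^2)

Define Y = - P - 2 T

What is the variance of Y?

For independent RVs: Var(aX + bY) = a²Var(X) + b²Var(Y)
Var(P) = 2.25
Var(T) = 4
Var(Y) = (-1)²*2.25 + (-2)²*4
= 1*2.25 + 4*4 = 18.25

18.25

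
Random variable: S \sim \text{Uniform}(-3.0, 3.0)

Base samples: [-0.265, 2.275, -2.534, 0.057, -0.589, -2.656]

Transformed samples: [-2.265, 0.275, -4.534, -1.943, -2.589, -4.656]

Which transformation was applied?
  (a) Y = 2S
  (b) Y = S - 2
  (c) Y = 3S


Checking option (b) Y = S - 2:
  S = -0.265 -> Y = -2.265 ✓
  S = 2.275 -> Y = 0.275 ✓
  S = -2.534 -> Y = -4.534 ✓
All samples match this transformation.

(b) S - 2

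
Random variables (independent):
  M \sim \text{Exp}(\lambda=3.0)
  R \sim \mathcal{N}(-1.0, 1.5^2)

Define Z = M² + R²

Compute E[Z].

E[Z] = E[M²] + E[R²]
E[M²] = Var(M) + E[M]² = 0.11111111 + 0.11111111 = 0.22222222
E[R²] = Var(R) + E[R]² = 2.25 + 1 = 3.25
E[Z] = 0.22222222 + 3.25 = 3.4722222

3.4722222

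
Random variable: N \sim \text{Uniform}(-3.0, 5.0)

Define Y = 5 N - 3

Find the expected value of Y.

For Y = 5N - 3:
E[Y] = 5 * E[N] - 3
E[N] = (-3 + 5)/2 = 1
E[Y] = 5 * 1 - 3 = 2

2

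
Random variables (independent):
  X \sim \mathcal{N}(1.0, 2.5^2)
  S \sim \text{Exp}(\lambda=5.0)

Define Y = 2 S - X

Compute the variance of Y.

For independent RVs: Var(aX + bY) = a²Var(X) + b²Var(Y)
Var(X) = 6.25
Var(S) = 0.04
Var(Y) = (-1)²*6.25 + 2²*0.04
= 1*6.25 + 4*0.04 = 6.41

6.41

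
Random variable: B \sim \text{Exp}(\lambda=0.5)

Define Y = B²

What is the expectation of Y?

Using E[X²] = Var(X) + (E[X])²:
E[B] = 2
Var(B) = 1/0.5^2 = 4
E[B²] = 4 + 2² = 4 + 4 = 8

8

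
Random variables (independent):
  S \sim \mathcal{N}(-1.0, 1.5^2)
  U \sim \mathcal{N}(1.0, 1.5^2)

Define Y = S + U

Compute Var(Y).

For independent RVs: Var(aX + bY) = a²Var(X) + b²Var(Y)
Var(S) = 2.25
Var(U) = 2.25
Var(Y) = 1²*2.25 + 1²*2.25
= 1*2.25 + 1*2.25 = 4.5

4.5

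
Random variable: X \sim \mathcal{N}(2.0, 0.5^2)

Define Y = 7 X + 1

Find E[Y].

For Y = 7X + 1:
E[Y] = 7 * E[X] + 1
E[X] = 2.0 = 2
E[Y] = 7 * 2 + 1 = 15

15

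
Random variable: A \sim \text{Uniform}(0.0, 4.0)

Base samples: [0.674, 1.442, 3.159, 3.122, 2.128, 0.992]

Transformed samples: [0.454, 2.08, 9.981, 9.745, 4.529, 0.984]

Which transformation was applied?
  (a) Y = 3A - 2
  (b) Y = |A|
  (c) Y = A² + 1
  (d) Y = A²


Checking option (d) Y = A²:
  A = 0.674 -> Y = 0.454 ✓
  A = 1.442 -> Y = 2.08 ✓
  A = 3.159 -> Y = 9.981 ✓
All samples match this transformation.

(d) A²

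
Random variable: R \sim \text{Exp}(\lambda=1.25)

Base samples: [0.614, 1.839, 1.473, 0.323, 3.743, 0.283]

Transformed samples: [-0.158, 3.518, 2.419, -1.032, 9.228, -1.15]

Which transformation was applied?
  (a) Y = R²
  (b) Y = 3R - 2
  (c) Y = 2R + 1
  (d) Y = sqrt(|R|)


Checking option (b) Y = 3R - 2:
  R = 0.614 -> Y = -0.158 ✓
  R = 1.839 -> Y = 3.518 ✓
  R = 1.473 -> Y = 2.419 ✓
All samples match this transformation.

(b) 3R - 2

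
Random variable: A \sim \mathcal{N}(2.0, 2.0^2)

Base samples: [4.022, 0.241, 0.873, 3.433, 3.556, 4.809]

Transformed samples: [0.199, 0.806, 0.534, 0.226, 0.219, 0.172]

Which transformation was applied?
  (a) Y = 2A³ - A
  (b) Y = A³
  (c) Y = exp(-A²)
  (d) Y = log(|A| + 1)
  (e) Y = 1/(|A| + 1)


Checking option (e) Y = 1/(|A| + 1):
  A = 4.022 -> Y = 0.199 ✓
  A = 0.241 -> Y = 0.806 ✓
  A = 0.873 -> Y = 0.534 ✓
All samples match this transformation.

(e) 1/(|A| + 1)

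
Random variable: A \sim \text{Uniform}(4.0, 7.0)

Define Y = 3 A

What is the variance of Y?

For Y = aA + b: Var(Y) = a² * Var(A)
Var(A) = (7 - 4)^2/12 = 0.75
Var(Y) = 3² * 0.75 = 9 * 0.75 = 6.75

6.75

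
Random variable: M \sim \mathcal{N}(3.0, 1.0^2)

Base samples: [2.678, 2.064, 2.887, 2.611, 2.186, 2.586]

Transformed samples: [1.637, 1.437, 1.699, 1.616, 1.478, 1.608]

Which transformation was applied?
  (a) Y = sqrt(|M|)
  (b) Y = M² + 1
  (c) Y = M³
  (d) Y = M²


Checking option (a) Y = sqrt(|M|):
  M = 2.678 -> Y = 1.637 ✓
  M = 2.064 -> Y = 1.437 ✓
  M = 2.887 -> Y = 1.699 ✓
All samples match this transformation.

(a) sqrt(|M|)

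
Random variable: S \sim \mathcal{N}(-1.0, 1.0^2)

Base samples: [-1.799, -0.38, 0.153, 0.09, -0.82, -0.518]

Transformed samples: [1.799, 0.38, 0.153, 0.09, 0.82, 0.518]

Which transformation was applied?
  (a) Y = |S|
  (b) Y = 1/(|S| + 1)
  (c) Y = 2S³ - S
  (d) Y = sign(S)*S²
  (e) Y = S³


Checking option (a) Y = |S|:
  S = -1.799 -> Y = 1.799 ✓
  S = -0.38 -> Y = 0.38 ✓
  S = 0.153 -> Y = 0.153 ✓
All samples match this transformation.

(a) |S|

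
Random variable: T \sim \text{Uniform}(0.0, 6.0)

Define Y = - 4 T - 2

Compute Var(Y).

For Y = aT + b: Var(Y) = a² * Var(T)
Var(T) = (6 - 0)^2/12 = 3
Var(Y) = (-4)² * 3 = 16 * 3 = 48

48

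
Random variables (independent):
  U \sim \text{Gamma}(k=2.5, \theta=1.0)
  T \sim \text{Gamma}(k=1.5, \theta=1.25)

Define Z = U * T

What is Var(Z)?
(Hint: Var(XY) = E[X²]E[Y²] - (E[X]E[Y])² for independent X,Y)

Var(XY) = E[X²]E[Y²] - (E[X]E[Y])²
E[U] = 2.5, Var(U) = 2.5
E[T] = 1.875, Var(T) = 2.34375
E[U²] = 2.5 + 2.5² = 8.75
E[T²] = 2.34375 + 1.875² = 5.859375
Var(Z) = 8.75*5.859375 - (2.5*1.875)²
= 51.269531 - 21.972656 = 29.296875

29.296875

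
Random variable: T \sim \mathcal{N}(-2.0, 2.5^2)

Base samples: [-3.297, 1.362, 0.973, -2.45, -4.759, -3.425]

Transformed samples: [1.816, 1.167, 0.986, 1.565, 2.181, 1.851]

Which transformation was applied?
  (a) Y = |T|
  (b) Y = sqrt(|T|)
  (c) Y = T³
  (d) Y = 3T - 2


Checking option (b) Y = sqrt(|T|):
  T = -3.297 -> Y = 1.816 ✓
  T = 1.362 -> Y = 1.167 ✓
  T = 0.973 -> Y = 0.986 ✓
All samples match this transformation.

(b) sqrt(|T|)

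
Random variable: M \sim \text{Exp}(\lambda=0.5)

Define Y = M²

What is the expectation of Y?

E[M²] = Var(M) + (E[M])² = 4 + 4 = 8

8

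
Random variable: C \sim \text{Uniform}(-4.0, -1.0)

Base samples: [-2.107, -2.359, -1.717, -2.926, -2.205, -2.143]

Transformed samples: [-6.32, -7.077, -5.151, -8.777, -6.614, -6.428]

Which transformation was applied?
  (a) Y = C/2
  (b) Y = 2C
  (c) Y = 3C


Checking option (c) Y = 3C:
  C = -2.107 -> Y = -6.32 ✓
  C = -2.359 -> Y = -7.077 ✓
  C = -1.717 -> Y = -5.151 ✓
All samples match this transformation.

(c) 3C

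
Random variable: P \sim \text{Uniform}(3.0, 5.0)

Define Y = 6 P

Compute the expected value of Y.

For Y = 6P:
E[Y] = 6 * E[P]
E[P] = (3 + 5)/2 = 4
E[Y] = 6 * 4 = 24

24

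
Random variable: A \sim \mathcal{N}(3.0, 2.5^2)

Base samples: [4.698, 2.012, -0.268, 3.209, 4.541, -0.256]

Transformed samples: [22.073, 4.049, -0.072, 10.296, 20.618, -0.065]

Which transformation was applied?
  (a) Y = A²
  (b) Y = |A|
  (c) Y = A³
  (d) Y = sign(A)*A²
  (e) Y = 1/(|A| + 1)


Checking option (d) Y = sign(A)*A²:
  A = 4.698 -> Y = 22.073 ✓
  A = 2.012 -> Y = 4.049 ✓
  A = -0.268 -> Y = -0.072 ✓
All samples match this transformation.

(d) sign(A)*A²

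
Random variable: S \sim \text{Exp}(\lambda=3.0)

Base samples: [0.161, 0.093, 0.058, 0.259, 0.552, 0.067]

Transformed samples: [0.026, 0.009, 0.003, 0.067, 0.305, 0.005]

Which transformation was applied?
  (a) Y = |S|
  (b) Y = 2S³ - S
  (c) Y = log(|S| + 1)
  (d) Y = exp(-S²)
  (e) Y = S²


Checking option (e) Y = S²:
  S = 0.161 -> Y = 0.026 ✓
  S = 0.093 -> Y = 0.009 ✓
  S = 0.058 -> Y = 0.003 ✓
All samples match this transformation.

(e) S²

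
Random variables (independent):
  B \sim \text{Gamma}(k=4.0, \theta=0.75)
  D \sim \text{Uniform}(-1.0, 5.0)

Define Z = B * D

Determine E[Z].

For independent RVs: E[XY] = E[X]*E[Y]
E[B] = 3
E[D] = 2
E[Z] = 3 * 2 = 6

6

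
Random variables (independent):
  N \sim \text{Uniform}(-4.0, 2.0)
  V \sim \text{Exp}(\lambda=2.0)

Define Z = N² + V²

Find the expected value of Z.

E[Z] = E[N²] + E[V²]
E[N²] = Var(N) + E[N]² = 3 + 1 = 4
E[V²] = Var(V) + E[V]² = 0.25 + 0.25 = 0.5
E[Z] = 4 + 0.5 = 4.5

4.5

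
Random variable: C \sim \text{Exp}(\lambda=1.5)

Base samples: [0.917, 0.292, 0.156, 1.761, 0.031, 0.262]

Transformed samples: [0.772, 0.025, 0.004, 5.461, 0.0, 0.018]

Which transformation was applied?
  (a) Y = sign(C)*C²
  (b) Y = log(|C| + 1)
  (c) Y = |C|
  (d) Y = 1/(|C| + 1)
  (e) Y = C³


Checking option (e) Y = C³:
  C = 0.917 -> Y = 0.772 ✓
  C = 0.292 -> Y = 0.025 ✓
  C = 0.156 -> Y = 0.004 ✓
All samples match this transformation.

(e) C³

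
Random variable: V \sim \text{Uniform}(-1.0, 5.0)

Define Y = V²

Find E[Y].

E[V²] = Var(V) + (E[V])² = 3 + 4 = 7

7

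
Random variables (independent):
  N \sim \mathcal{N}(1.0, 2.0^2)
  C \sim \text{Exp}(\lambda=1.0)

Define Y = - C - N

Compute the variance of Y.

For independent RVs: Var(aX + bY) = a²Var(X) + b²Var(Y)
Var(N) = 4
Var(C) = 1
Var(Y) = (-1)²*4 + (-1)²*1
= 1*4 + 1*1 = 5

5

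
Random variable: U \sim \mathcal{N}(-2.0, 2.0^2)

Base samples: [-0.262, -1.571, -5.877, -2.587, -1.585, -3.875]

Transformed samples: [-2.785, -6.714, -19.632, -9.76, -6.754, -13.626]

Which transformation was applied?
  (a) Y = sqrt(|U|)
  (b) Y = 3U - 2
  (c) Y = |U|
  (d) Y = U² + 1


Checking option (b) Y = 3U - 2:
  U = -0.262 -> Y = -2.785 ✓
  U = -1.571 -> Y = -6.714 ✓
  U = -5.877 -> Y = -19.632 ✓
All samples match this transformation.

(b) 3U - 2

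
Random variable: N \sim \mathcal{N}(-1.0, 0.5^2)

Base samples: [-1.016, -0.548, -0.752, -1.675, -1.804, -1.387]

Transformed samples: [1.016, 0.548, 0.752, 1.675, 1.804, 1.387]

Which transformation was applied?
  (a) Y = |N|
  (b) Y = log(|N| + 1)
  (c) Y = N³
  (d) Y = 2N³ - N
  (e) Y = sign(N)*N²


Checking option (a) Y = |N|:
  N = -1.016 -> Y = 1.016 ✓
  N = -0.548 -> Y = 0.548 ✓
  N = -0.752 -> Y = 0.752 ✓
All samples match this transformation.

(a) |N|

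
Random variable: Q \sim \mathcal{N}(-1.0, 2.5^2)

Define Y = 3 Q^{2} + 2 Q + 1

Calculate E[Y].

E[Y] = 3*E[Q²] + 2*E[Q] + 1
E[Q] = -1
E[Q²] = Var(Q) + (E[Q])² = 6.25 + 1 = 7.25
E[Y] = 3*7.25 + 2*(-1) + 1 = 20.75

20.75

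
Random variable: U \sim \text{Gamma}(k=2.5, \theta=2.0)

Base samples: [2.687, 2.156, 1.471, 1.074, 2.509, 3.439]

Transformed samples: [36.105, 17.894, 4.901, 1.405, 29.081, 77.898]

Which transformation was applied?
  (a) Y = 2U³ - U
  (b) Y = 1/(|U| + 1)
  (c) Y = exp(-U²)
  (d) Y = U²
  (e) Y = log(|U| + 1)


Checking option (a) Y = 2U³ - U:
  U = 2.687 -> Y = 36.105 ✓
  U = 2.156 -> Y = 17.894 ✓
  U = 1.471 -> Y = 4.901 ✓
All samples match this transformation.

(a) 2U³ - U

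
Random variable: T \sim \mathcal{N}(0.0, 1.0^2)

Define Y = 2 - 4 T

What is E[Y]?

For Y = -4T + 2:
E[Y] = -4 * E[T] + 2
E[T] = 0.0 = 0
E[Y] = -4 * 0 + 2 = 2

2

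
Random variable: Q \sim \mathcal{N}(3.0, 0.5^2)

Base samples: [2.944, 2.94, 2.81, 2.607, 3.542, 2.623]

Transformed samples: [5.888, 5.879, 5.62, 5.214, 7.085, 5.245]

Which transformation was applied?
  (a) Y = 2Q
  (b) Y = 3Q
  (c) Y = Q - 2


Checking option (a) Y = 2Q:
  Q = 2.944 -> Y = 5.888 ✓
  Q = 2.94 -> Y = 5.879 ✓
  Q = 2.81 -> Y = 5.62 ✓
All samples match this transformation.

(a) 2Q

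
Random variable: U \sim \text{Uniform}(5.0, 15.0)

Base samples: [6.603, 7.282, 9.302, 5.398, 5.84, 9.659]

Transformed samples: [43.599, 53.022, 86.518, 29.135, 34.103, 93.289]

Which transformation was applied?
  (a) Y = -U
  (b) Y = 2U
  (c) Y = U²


Checking option (c) Y = U²:
  U = 6.603 -> Y = 43.599 ✓
  U = 7.282 -> Y = 53.022 ✓
  U = 9.302 -> Y = 86.518 ✓
All samples match this transformation.

(c) U²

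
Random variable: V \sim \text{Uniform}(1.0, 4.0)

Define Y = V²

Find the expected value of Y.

E[V²] = Var(V) + (E[V])² = 0.75 + 6.25 = 7

7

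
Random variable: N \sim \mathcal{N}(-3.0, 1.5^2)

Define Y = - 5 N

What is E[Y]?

For Y = -5N:
E[Y] = -5 * E[N]
E[N] = -3.0 = -3
E[Y] = -5 * (-3) = 15

15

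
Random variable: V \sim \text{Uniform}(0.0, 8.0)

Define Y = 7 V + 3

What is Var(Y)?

For Y = aV + b: Var(Y) = a² * Var(V)
Var(V) = (8 - 0)^2/12 = 5.3333333
Var(Y) = 7² * 5.3333333 = 49 * 5.3333333 = 261.33333

261.33333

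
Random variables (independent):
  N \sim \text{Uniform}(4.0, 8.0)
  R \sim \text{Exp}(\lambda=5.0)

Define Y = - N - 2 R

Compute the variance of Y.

For independent RVs: Var(aX + bY) = a²Var(X) + b²Var(Y)
Var(N) = 1.3333333
Var(R) = 0.04
Var(Y) = (-1)²*1.3333333 + (-2)²*0.04
= 1*1.3333333 + 4*0.04 = 1.4933333

1.4933333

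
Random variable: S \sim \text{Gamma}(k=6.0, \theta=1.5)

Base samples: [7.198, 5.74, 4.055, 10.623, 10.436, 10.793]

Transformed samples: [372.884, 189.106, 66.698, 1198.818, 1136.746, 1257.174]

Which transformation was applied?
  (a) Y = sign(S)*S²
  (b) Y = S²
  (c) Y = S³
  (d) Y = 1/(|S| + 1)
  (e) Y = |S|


Checking option (c) Y = S³:
  S = 7.198 -> Y = 372.884 ✓
  S = 5.74 -> Y = 189.106 ✓
  S = 4.055 -> Y = 66.698 ✓
All samples match this transformation.

(c) S³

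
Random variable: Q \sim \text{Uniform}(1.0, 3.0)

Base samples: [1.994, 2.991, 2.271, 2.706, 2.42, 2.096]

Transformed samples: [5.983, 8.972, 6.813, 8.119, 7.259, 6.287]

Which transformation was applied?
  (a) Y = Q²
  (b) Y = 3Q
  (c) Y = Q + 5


Checking option (b) Y = 3Q:
  Q = 1.994 -> Y = 5.983 ✓
  Q = 2.991 -> Y = 8.972 ✓
  Q = 2.271 -> Y = 6.813 ✓
All samples match this transformation.

(b) 3Q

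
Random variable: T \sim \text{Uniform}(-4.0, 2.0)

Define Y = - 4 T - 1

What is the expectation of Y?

For Y = -4T - 1:
E[Y] = -4 * E[T] - 1
E[T] = (-4 + 2)/2 = -1
E[Y] = -4 * (-1) - 1 = 3

3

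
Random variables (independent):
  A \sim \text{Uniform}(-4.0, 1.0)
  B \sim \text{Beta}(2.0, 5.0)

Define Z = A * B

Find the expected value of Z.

For independent RVs: E[XY] = E[X]*E[Y]
E[A] = -1.5
E[B] = 0.28571429
E[Z] = -1.5 * 0.28571429 = -0.42857143

-0.42857143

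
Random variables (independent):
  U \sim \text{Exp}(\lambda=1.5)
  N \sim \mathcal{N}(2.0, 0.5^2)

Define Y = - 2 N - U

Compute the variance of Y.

For independent RVs: Var(aX + bY) = a²Var(X) + b²Var(Y)
Var(U) = 0.44444444
Var(N) = 0.25
Var(Y) = (-1)²*0.44444444 + (-2)²*0.25
= 1*0.44444444 + 4*0.25 = 1.4444444

1.4444444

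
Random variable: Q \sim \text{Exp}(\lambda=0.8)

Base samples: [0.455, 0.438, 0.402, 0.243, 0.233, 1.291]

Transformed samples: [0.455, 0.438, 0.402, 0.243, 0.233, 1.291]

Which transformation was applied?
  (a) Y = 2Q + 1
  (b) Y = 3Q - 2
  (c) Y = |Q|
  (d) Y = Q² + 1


Checking option (c) Y = |Q|:
  Q = 0.455 -> Y = 0.455 ✓
  Q = 0.438 -> Y = 0.438 ✓
  Q = 0.402 -> Y = 0.402 ✓
All samples match this transformation.

(c) |Q|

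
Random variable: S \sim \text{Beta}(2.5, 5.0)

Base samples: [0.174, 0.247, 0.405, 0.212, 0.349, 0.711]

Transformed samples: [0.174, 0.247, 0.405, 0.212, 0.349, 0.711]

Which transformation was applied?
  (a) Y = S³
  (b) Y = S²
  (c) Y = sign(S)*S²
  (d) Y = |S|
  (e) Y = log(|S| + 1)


Checking option (d) Y = |S|:
  S = 0.174 -> Y = 0.174 ✓
  S = 0.247 -> Y = 0.247 ✓
  S = 0.405 -> Y = 0.405 ✓
All samples match this transformation.

(d) |S|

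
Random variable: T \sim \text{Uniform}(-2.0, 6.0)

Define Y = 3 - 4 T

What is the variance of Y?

For Y = aT + b: Var(Y) = a² * Var(T)
Var(T) = (6 + 2)^2/12 = 5.3333333
Var(Y) = (-4)² * 5.3333333 = 16 * 5.3333333 = 85.333333

85.333333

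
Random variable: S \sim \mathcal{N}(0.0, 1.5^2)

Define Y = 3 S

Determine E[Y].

For Y = 3S:
E[Y] = 3 * E[S]
E[S] = 0.0 = 0
E[Y] = 3 * 0 = 0

0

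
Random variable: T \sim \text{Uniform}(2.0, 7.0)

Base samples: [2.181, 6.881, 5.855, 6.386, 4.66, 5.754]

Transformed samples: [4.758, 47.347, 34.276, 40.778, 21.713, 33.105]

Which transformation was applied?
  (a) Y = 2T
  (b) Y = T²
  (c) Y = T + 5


Checking option (b) Y = T²:
  T = 2.181 -> Y = 4.758 ✓
  T = 6.881 -> Y = 47.347 ✓
  T = 5.855 -> Y = 34.276 ✓
All samples match this transformation.

(b) T²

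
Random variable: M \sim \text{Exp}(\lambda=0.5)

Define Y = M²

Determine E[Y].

Using E[X²] = Var(X) + (E[X])²:
E[M] = 2
Var(M) = 1/0.5^2 = 4
E[M²] = 4 + 2² = 4 + 4 = 8

8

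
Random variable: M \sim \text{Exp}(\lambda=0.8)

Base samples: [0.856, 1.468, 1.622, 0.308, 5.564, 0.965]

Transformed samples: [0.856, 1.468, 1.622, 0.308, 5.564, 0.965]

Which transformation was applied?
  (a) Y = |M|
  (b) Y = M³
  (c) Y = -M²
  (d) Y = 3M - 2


Checking option (a) Y = |M|:
  M = 0.856 -> Y = 0.856 ✓
  M = 1.468 -> Y = 1.468 ✓
  M = 1.622 -> Y = 1.622 ✓
All samples match this transformation.

(a) |M|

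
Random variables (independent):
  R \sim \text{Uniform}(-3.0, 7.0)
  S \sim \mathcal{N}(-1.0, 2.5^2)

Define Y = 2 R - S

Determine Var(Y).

For independent RVs: Var(aX + bY) = a²Var(X) + b²Var(Y)
Var(R) = 8.3333333
Var(S) = 6.25
Var(Y) = 2²*8.3333333 + (-1)²*6.25
= 4*8.3333333 + 1*6.25 = 39.583333

39.583333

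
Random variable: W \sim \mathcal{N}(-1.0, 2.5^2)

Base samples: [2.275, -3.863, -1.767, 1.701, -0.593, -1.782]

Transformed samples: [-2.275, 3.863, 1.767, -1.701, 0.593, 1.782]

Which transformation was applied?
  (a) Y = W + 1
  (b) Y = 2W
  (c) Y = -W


Checking option (c) Y = -W:
  W = 2.275 -> Y = -2.275 ✓
  W = -3.863 -> Y = 3.863 ✓
  W = -1.767 -> Y = 1.767 ✓
All samples match this transformation.

(c) -W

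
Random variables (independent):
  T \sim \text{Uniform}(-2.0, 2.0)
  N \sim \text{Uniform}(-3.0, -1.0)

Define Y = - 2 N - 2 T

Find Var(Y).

For independent RVs: Var(aX + bY) = a²Var(X) + b²Var(Y)
Var(T) = 1.3333333
Var(N) = 0.33333333
Var(Y) = (-2)²*1.3333333 + (-2)²*0.33333333
= 4*1.3333333 + 4*0.33333333 = 6.6666667

6.6666667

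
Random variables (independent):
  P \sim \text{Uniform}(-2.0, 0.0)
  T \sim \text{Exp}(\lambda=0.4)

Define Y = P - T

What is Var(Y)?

For independent RVs: Var(aX + bY) = a²Var(X) + b²Var(Y)
Var(P) = 0.33333333
Var(T) = 6.25
Var(Y) = 1²*0.33333333 + (-1)²*6.25
= 1*0.33333333 + 1*6.25 = 6.5833333

6.5833333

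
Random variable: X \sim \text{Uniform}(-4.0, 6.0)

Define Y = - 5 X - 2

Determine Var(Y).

For Y = aX + b: Var(Y) = a² * Var(X)
Var(X) = (6 + 4)^2/12 = 8.3333333
Var(Y) = (-5)² * 8.3333333 = 25 * 8.3333333 = 208.33333

208.33333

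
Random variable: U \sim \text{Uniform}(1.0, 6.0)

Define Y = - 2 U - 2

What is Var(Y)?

For Y = aU + b: Var(Y) = a² * Var(U)
Var(U) = (6 - 1)^2/12 = 2.0833333
Var(Y) = (-2)² * 2.0833333 = 4 * 2.0833333 = 8.3333333

8.3333333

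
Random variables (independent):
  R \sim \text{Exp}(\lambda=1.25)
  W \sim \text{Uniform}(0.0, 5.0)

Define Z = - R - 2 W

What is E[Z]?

E[Z] = -1*E[R] - 2*E[W]
E[R] = 0.8
E[W] = 2.5
E[Z] = -1*0.8 - 2*2.5 = -5.8

-5.8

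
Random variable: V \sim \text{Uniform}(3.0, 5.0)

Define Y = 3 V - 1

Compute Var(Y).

For Y = aV + b: Var(Y) = a² * Var(V)
Var(V) = (5 - 3)^2/12 = 0.33333333
Var(Y) = 3² * 0.33333333 = 9 * 0.33333333 = 3

3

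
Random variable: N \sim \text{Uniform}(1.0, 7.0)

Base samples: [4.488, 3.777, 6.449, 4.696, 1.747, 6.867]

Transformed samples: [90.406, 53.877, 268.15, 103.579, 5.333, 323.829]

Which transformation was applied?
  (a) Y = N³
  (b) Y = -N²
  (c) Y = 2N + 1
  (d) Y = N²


Checking option (a) Y = N³:
  N = 4.488 -> Y = 90.406 ✓
  N = 3.777 -> Y = 53.877 ✓
  N = 6.449 -> Y = 268.15 ✓
All samples match this transformation.

(a) N³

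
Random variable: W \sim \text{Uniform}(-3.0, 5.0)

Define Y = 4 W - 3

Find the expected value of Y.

For Y = 4W - 3:
E[Y] = 4 * E[W] - 3
E[W] = (-3 + 5)/2 = 1
E[Y] = 4 * 1 - 3 = 1

1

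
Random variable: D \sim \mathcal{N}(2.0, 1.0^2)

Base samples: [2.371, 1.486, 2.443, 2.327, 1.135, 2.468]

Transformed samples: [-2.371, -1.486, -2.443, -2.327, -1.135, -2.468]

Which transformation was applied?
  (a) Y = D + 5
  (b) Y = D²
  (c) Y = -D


Checking option (c) Y = -D:
  D = 2.371 -> Y = -2.371 ✓
  D = 1.486 -> Y = -1.486 ✓
  D = 2.443 -> Y = -2.443 ✓
All samples match this transformation.

(c) -D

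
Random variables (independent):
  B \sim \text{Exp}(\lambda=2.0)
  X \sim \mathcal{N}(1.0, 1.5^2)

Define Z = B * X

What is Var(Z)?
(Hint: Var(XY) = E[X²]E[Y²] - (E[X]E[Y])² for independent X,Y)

Var(XY) = E[X²]E[Y²] - (E[X]E[Y])²
E[B] = 0.5, Var(B) = 0.25
E[X] = 1, Var(X) = 2.25
E[B²] = 0.25 + 0.5² = 0.5
E[X²] = 2.25 + 1² = 3.25
Var(Z) = 0.5*3.25 - (0.5*1)²
= 1.625 - 0.25 = 1.375

1.375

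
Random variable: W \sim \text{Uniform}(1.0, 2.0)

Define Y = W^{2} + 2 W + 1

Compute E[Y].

E[Y] = 1*E[W²] + 2*E[W] + 1
E[W] = 1.5
E[W²] = Var(W) + (E[W])² = 0.083333333 + 2.25 = 2.3333333
E[Y] = 1*2.3333333 + 2*1.5 + 1 = 6.3333333

6.3333333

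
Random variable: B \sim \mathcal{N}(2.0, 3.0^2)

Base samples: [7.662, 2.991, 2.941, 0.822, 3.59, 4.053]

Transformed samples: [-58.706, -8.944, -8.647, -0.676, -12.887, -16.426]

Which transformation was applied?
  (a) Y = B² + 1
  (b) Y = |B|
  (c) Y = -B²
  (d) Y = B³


Checking option (c) Y = -B²:
  B = 7.662 -> Y = -58.706 ✓
  B = 2.991 -> Y = -8.944 ✓
  B = 2.941 -> Y = -8.647 ✓
All samples match this transformation.

(c) -B²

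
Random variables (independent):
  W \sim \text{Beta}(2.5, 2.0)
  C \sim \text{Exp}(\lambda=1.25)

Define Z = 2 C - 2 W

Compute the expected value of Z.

E[Z] = -2*E[W] + 2*E[C]
E[W] = 0.55555556
E[C] = 0.8
E[Z] = -2*0.55555556 + 2*0.8 = 0.48888889

0.48888889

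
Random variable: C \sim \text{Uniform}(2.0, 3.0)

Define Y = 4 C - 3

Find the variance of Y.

For Y = aC + b: Var(Y) = a² * Var(C)
Var(C) = (3 - 2)^2/12 = 0.083333333
Var(Y) = 4² * 0.083333333 = 16 * 0.083333333 = 1.3333333

1.3333333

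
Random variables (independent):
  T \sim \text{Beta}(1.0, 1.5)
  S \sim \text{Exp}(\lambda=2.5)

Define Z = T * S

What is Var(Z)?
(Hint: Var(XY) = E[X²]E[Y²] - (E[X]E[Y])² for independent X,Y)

Var(XY) = E[X²]E[Y²] - (E[X]E[Y])²
E[T] = 0.4, Var(T) = 0.068571429
E[S] = 0.4, Var(S) = 0.16
E[T²] = 0.068571429 + 0.4² = 0.22857143
E[S²] = 0.16 + 0.4² = 0.32
Var(Z) = 0.22857143*0.32 - (0.4*0.4)²
= 0.073142857 - 0.0256 = 0.047542857

0.047542857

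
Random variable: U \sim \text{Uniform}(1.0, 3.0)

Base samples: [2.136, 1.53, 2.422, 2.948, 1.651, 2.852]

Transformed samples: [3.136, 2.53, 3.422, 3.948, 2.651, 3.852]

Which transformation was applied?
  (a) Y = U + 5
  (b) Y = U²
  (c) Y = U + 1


Checking option (c) Y = U + 1:
  U = 2.136 -> Y = 3.136 ✓
  U = 1.53 -> Y = 2.53 ✓
  U = 2.422 -> Y = 3.422 ✓
All samples match this transformation.

(c) U + 1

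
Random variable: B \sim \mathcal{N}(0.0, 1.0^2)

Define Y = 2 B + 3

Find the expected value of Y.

For Y = 2B + 3:
E[Y] = 2 * E[B] + 3
E[B] = 0.0 = 0
E[Y] = 2 * 0 + 3 = 3

3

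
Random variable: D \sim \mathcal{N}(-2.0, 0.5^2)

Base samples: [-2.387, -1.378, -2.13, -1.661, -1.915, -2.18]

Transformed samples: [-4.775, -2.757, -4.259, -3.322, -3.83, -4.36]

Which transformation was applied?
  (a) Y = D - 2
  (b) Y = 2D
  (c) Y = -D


Checking option (b) Y = 2D:
  D = -2.387 -> Y = -4.775 ✓
  D = -1.378 -> Y = -2.757 ✓
  D = -2.13 -> Y = -4.259 ✓
All samples match this transformation.

(b) 2D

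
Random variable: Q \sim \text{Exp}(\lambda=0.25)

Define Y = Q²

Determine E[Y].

Using E[X²] = Var(X) + (E[X])²:
E[Q] = 4
Var(Q) = 1/0.25^2 = 16
E[Q²] = 16 + 4² = 16 + 16 = 32

32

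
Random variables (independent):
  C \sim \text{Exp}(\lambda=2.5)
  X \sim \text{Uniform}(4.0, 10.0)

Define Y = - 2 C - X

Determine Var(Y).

For independent RVs: Var(aX + bY) = a²Var(X) + b²Var(Y)
Var(C) = 0.16
Var(X) = 3
Var(Y) = (-2)²*0.16 + (-1)²*3
= 4*0.16 + 1*3 = 3.64

3.64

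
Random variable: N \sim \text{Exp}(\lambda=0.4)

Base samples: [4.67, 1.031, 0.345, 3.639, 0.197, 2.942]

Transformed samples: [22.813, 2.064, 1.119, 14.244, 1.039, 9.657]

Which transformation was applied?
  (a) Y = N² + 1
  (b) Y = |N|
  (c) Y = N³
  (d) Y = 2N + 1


Checking option (a) Y = N² + 1:
  N = 4.67 -> Y = 22.813 ✓
  N = 1.031 -> Y = 2.064 ✓
  N = 0.345 -> Y = 1.119 ✓
All samples match this transformation.

(a) N² + 1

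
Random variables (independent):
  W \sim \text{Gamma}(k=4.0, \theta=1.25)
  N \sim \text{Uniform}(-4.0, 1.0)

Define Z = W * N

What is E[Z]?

For independent RVs: E[XY] = E[X]*E[Y]
E[W] = 5
E[N] = -1.5
E[Z] = 5 * (-1.5) = -7.5

-7.5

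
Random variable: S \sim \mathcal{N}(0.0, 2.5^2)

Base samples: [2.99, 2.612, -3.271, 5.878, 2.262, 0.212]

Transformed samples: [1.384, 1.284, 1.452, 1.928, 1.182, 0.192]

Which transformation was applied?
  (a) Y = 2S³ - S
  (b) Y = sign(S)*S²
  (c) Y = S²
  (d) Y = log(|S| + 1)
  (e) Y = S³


Checking option (d) Y = log(|S| + 1):
  S = 2.99 -> Y = 1.384 ✓
  S = 2.612 -> Y = 1.284 ✓
  S = -3.271 -> Y = 1.452 ✓
All samples match this transformation.

(d) log(|S| + 1)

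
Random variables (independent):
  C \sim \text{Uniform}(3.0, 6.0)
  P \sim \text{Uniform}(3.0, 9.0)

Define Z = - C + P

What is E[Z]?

E[Z] = -1*E[C] + 1*E[P]
E[C] = 4.5
E[P] = 6
E[Z] = -1*4.5 + 1*6 = 1.5

1.5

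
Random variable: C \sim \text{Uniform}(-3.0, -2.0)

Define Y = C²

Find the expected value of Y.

Using E[X²] = Var(X) + (E[X])²:
E[C] = -2.5
Var(C) = (-2 + 3)^2/12 = 0.083333333
E[C²] = 0.083333333 + (-2.5)² = 0.083333333 + 6.25 = 6.3333333

6.3333333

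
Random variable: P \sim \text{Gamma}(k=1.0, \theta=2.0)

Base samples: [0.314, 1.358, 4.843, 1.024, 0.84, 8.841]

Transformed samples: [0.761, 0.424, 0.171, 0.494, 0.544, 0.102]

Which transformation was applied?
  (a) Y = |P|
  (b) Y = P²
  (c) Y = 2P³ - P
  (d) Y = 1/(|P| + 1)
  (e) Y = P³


Checking option (d) Y = 1/(|P| + 1):
  P = 0.314 -> Y = 0.761 ✓
  P = 1.358 -> Y = 0.424 ✓
  P = 4.843 -> Y = 0.171 ✓
All samples match this transformation.

(d) 1/(|P| + 1)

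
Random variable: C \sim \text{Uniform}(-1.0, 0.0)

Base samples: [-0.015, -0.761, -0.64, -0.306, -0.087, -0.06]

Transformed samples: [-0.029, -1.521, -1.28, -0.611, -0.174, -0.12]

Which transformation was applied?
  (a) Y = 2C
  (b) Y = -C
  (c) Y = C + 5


Checking option (a) Y = 2C:
  C = -0.015 -> Y = -0.029 ✓
  C = -0.761 -> Y = -1.521 ✓
  C = -0.64 -> Y = -1.28 ✓
All samples match this transformation.

(a) 2C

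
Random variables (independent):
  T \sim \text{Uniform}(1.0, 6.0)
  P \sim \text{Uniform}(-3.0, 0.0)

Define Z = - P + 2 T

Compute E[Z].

E[Z] = 2*E[T] - 1*E[P]
E[T] = 3.5
E[P] = -1.5
E[Z] = 2*3.5 - 1*(-1.5) = 8.5

8.5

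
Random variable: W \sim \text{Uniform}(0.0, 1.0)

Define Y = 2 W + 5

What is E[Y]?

For Y = 2W + 5:
E[Y] = 2 * E[W] + 5
E[W] = (0 + 1)/2 = 0.5
E[Y] = 2 * 0.5 + 5 = 6

6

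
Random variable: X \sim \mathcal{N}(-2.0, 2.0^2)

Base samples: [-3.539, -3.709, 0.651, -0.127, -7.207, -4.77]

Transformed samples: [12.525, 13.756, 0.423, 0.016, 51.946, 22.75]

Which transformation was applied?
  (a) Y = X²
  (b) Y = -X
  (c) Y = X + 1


Checking option (a) Y = X²:
  X = -3.539 -> Y = 12.525 ✓
  X = -3.709 -> Y = 13.756 ✓
  X = 0.651 -> Y = 0.423 ✓
All samples match this transformation.

(a) X²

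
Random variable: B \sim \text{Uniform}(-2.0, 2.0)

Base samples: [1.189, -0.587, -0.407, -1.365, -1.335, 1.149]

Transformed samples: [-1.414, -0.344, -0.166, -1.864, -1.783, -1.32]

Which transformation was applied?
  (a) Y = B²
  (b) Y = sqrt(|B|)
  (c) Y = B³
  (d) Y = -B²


Checking option (d) Y = -B²:
  B = 1.189 -> Y = -1.414 ✓
  B = -0.587 -> Y = -0.344 ✓
  B = -0.407 -> Y = -0.166 ✓
All samples match this transformation.

(d) -B²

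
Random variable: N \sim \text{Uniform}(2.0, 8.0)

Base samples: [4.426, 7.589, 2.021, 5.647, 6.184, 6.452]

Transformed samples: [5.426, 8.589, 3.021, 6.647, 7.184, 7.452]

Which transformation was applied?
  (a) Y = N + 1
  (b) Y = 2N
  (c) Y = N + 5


Checking option (a) Y = N + 1:
  N = 4.426 -> Y = 5.426 ✓
  N = 7.589 -> Y = 8.589 ✓
  N = 2.021 -> Y = 3.021 ✓
All samples match this transformation.

(a) N + 1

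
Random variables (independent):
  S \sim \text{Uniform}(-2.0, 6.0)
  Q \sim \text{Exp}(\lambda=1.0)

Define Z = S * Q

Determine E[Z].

For independent RVs: E[XY] = E[X]*E[Y]
E[S] = 2
E[Q] = 1
E[Z] = 2 * 1 = 2

2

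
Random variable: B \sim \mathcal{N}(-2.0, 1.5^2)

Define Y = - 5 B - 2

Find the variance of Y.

For Y = aB + b: Var(Y) = a² * Var(B)
Var(B) = 1.5^2 = 2.25
Var(Y) = (-5)² * 2.25 = 25 * 2.25 = 56.25

56.25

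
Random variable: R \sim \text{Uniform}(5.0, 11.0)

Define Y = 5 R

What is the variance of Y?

For Y = aR + b: Var(Y) = a² * Var(R)
Var(R) = (11 - 5)^2/12 = 3
Var(Y) = 5² * 3 = 25 * 3 = 75

75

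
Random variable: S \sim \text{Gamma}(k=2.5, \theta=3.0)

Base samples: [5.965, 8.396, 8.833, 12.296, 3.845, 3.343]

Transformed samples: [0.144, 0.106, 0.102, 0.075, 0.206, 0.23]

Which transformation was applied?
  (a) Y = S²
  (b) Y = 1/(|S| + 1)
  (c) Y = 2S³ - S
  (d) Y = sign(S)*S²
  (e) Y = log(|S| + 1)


Checking option (b) Y = 1/(|S| + 1):
  S = 5.965 -> Y = 0.144 ✓
  S = 8.396 -> Y = 0.106 ✓
  S = 8.833 -> Y = 0.102 ✓
All samples match this transformation.

(b) 1/(|S| + 1)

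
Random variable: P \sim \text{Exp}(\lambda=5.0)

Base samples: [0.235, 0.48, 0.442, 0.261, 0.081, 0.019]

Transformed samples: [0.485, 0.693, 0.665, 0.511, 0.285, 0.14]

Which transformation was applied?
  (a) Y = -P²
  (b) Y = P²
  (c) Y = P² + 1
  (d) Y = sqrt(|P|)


Checking option (d) Y = sqrt(|P|):
  P = 0.235 -> Y = 0.485 ✓
  P = 0.48 -> Y = 0.693 ✓
  P = 0.442 -> Y = 0.665 ✓
All samples match this transformation.

(d) sqrt(|P|)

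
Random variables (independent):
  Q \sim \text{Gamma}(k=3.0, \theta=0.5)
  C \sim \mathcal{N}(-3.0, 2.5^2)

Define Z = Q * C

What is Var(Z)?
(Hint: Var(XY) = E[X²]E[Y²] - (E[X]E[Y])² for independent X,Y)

Var(XY) = E[X²]E[Y²] - (E[X]E[Y])²
E[Q] = 1.5, Var(Q) = 0.75
E[C] = -3, Var(C) = 6.25
E[Q²] = 0.75 + 1.5² = 3
E[C²] = 6.25 + (-3)² = 15.25
Var(Z) = 3*15.25 - (1.5*(-3))²
= 45.75 - 20.25 = 25.5

25.5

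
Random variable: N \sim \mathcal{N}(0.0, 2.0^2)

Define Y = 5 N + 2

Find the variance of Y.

For Y = aN + b: Var(Y) = a² * Var(N)
Var(N) = 2.0^2 = 4
Var(Y) = 5² * 4 = 25 * 4 = 100

100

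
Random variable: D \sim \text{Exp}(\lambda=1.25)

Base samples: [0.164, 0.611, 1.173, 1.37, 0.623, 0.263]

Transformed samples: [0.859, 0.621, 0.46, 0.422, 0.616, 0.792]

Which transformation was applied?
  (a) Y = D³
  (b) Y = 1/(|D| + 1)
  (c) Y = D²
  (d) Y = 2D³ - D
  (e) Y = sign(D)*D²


Checking option (b) Y = 1/(|D| + 1):
  D = 0.164 -> Y = 0.859 ✓
  D = 0.611 -> Y = 0.621 ✓
  D = 1.173 -> Y = 0.46 ✓
All samples match this transformation.

(b) 1/(|D| + 1)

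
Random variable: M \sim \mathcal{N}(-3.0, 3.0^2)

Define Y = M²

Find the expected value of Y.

E[M²] = Var(M) + (E[M])² = 9 + 9 = 18

18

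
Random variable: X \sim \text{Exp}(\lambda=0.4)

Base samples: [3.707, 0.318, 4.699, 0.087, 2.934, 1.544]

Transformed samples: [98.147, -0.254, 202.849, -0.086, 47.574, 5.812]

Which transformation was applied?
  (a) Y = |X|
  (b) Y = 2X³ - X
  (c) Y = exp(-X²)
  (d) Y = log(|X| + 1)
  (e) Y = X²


Checking option (b) Y = 2X³ - X:
  X = 3.707 -> Y = 98.147 ✓
  X = 0.318 -> Y = -0.254 ✓
  X = 4.699 -> Y = 202.849 ✓
All samples match this transformation.

(b) 2X³ - X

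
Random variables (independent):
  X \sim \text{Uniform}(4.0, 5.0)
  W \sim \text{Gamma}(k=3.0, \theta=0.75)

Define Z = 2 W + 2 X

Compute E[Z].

E[Z] = 2*E[X] + 2*E[W]
E[X] = 4.5
E[W] = 2.25
E[Z] = 2*4.5 + 2*2.25 = 13.5

13.5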